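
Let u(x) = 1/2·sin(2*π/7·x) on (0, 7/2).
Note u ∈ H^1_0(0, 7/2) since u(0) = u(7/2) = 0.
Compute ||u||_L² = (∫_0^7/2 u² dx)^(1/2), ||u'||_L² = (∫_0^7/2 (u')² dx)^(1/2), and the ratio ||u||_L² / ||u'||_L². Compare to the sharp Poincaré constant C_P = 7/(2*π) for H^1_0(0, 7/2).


||u||_L² / ||u'||_L² = 7/(2*π) = C_P.

u(x) = 1/2·sin(2*π/7·x), so u'(x) = π*cos(2*π*x/7)/7.
Writing u(x) = A·sin(kπx/L) with A = 1/2 and k = 1, use ∫_0^L sin²(kπx/L) dx = L/2 and ∫_0^L cos²(kπx/L) dx = L/2.
u² = 1/4·sin²(2*π/7·x) and (u')² = π^2/49·cos²(2*π/7·x), and each of sin², cos² integrates to L/2 = 7/4 over (0, 7/2).
∫_0^7/2 u² dx = 7/16, so ||u||_L² = sqrt(7)/4.
∫_0^7/2 (u')² dx = π^2/28, so ||u'||_L² = sqrt(7)*π/14.
Ratio ||u||_L² / ||u'||_L² = 7/(2*π).
Sharp Poincaré constant on H^1_0(0, 7/2) is C_P = L/π = 7/(2*π), achieved by sin(2*π/7·x).
This is the k = 1 eigenfunction (up to amplitude), so the ratio equals the sharp Poincaré constant exactly.


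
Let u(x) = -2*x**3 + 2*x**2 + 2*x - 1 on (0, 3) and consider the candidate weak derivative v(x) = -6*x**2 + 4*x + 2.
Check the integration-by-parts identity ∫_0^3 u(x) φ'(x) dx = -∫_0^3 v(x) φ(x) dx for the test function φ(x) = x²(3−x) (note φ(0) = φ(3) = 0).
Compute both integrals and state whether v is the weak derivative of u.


LHS = 837/10, RHS = 837/10. Yes, v = u' weakly.

u(x) = -2*x**3 + 2*x**2 + 2*x - 1, classical derivative u'(x) = -6*x**2 + 4*x + 2.
φ(x) = x²(3−x), so φ'(x) = 3*x*(2 - x).
Note φ(0) = φ(3) = 0, so the boundary term u·φ vanishes.
LHS = ∫_0^3 u(x) φ'(x) dx = ∫_0^3 (6*x^5 - 18*x^4 + 6*x^3 + 15*x^2 - 6*x) dx. Term by term:
  ∫_0^3 6*x^5 dx = 729;  ∫_0^3 -18*x^4 dx = -4374/5;  ∫_0^3 6*x^3 dx = 243/2;
  ∫_0^3 15*x^2 dx = 135;  ∫_0^3 -6*x dx = -27.
Sum: 729 − 4374/5 + 243/2 + 135 − 27 = 837/10.
So LHS = 837/10.
∫_0^3 v(x) φ(x) dx = ∫_0^3 (6*x^5 - 22*x^4 + 10*x^3 + 6*x^2) dx. Term by term:
  ∫_0^3 6*x^5 dx = 729;  ∫_0^3 -22*x^4 dx = -5346/5;  ∫_0^3 10*x^3 dx = 405/2;
  ∫_0^3 6*x^2 dx = 54.
Sum: 729 − 5346/5 + 405/2 + 54 = -837/10.
So RHS = -∫_0^3 v(x) φ(x) dx = 837/10.
LHS = RHS, so the identity holds for this test φ.
Moreover u is smooth here and v(x) = u'(x) = -6*x**2 + 4*x + 2 pointwise, so the identity holds for every test function. Hence v is the weak derivative of u.


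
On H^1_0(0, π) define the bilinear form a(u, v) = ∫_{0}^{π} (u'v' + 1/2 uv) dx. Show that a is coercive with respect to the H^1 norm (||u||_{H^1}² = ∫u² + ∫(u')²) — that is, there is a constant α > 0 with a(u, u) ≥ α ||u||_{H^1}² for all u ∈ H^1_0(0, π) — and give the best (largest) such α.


α = 3/4

Coercivity of a(·,·) on H^1_0(0, π) means a(u, u) ≥ α ||u||_{H^1}² for every u ∈ H^1_0.
The interval has length L = π, and Poincaré/coercivity depend only on L. Here a(u, u) = ∫(u')² + (1/2)·∫u².
Here 0 < c = 1/2 < 1. The condition a(u,u) ≥ α||u||_{H^1}² reads (1−α)∫(u')² ≥ (α−c)∫u². Any admissible α is ≤ 1 (rapidly oscillating u have ∫u²/∫(u')² → 0), and α = 1 would force 0 ≥ (1−c)∫u², impossible since c < 1; so 1−α > 0. By the sharp Poincaré inequality on H^1_0 of an interval of length L, ∫(u')² ≥ (π/L)²∫u² with equality for the first sine mode sin(π(x−x₀)/L) (x₀ the left endpoint), so the inequality holds for all u iff (1−α)(π/L)² ≥ α − c, i.e. α ≤ ((π/L)² + c)/((π/L)² + 1) = (1 + c(L/π)²)/(1 + (L/π)²). With (π/L)² = 1 and c = 1/2, the largest admissible constant is α = ((π/L)² + c)/((π/L)² + 1).
Simplifying, α = 3/4.


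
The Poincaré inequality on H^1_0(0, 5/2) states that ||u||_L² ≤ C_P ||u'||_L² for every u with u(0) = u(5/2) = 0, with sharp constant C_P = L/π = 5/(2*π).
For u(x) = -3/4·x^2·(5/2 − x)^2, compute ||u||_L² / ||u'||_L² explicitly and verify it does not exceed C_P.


||u||_L² / ||u'||_L² = 5*sqrt(3)/12 < C_P = 5/(2*π).

u(x) = -3/4·x^2·(5/2 − x)^2, so u'(x) = 3*x*(-8*x^2 + 30*x - 25)/8.
u(x) = -3/4·x^2·(5/2 − x)^2 vanishes at x = 0 and x = 5/2, so u ∈ H^1_0(0, 5/2). Differentiate via the product rule and integrate the resulting polynomials term by term.
  ∫_0^5/2 u² dx = ∫_0^5/2 (9*x^8/16 - 45*x^7/8 + 675*x^6/32 - 1125*x^5/32 + 5625*x^4/256) dx. Term by term:
    ∫_0^5/2 9*x^8/16 dx = 1953125/8192;  ∫_0^5/2 -45*x^7/8 dx = -17578125/16384;  ∫_0^5/2 675*x^6/32 dx = 52734375/28672;
    ∫_0^5/2 -1125*x^5/32 dx = -5859375/4096;  ∫_0^5/2 5625*x^4/256 dx = 3515625/8192.
  Sum: 1953125/8192 − 17578125/16384 + 52734375/28672 − 5859375/4096 + 3515625/8192 = 390625/114688.
  ∫_0^5/2 (u')² dx = ∫_0^5/2 (9*x^6 - 135*x^5/2 + 2925*x^4/16 - 3375*x^3/16 + 5625*x^2/64) dx. Term by term:
    ∫_0^5/2 9*x^6 dx = 703125/896;  ∫_0^5/2 -135*x^5/2 dx = -703125/256;  ∫_0^5/2 2925*x^4/16 dx = 1828125/512;
    ∫_0^5/2 -3375*x^3/16 dx = -2109375/1024;  ∫_0^5/2 5625*x^2/64 dx = 234375/512.
  Sum: 703125/896 − 703125/256 + 1828125/512 − 2109375/1024 + 234375/512 = 46875/7168.
∫_0^5/2 u² dx = 390625/114688, so ||u||_L² = 625*sqrt(7)/896.
∫_0^5/2 (u')² dx = 46875/7168, so ||u'||_L² = 125*sqrt(21)/224.
Ratio ||u||_L² / ||u'||_L² = 5*sqrt(3)/12.
Sharp Poincaré constant on H^1_0(0, 5/2) is C_P = L/π = 5/(2*π), achieved by sin(2*π/5·x).
A polynomial bump cannot attain the sharp Poincaré constant (only the first sine eigenfunction does), so the ratio is strictly less than C_P, consistent with ||u||_L² ≤ C_P ||u'||_L².


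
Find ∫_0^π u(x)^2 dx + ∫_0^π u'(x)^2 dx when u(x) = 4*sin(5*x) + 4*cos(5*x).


||u||_{H^1(0,π)}^2 = 416*π

u'(x) = -20*sin(5*x) + 20*cos(5*x).
Expand u² and (u')² and integrate term by term on (0, π), using: for integers n ≥ 1, ∫_0^π sin²(nx) dx = ∫_0^π cos²(nx) dx = π/2; for n ≠ n', ∫_0^π sin(nx)sin(n'x) dx = ∫_0^π cos(nx)cos(n'x) dx = 0; and by product-to-sum, ∫_0^π sin(nx)cos(n'x) dx = ½∫_0^π [sin((n+n')x) + sin((n−n')x)] dx, which is 0 when n+n' is even and 2n/(n²−n'²) when n+n' is odd (it need not vanish on (0, π)).
  u² squared terms: (4)²·∫cos(5x)² dx = 16·π/2 = 8*π;  (4)²·∫sin(5x)² dx = 16·π/2 = 8*π.
  u² cross terms: 2·(4)·(4)·∫cos(5x)·sin(5x) dx = 32·(0) = 0.
  So ∫_0^π u² dx = 8*π + 8*π + 0 = 16*π.
  (u')² squared terms: (-20)²·∫sin(5x)² dx = 400·π/2 = 200*π;  (20)²·∫cos(5x)² dx = 400·π/2 = 200*π.
  (u')² cross terms: 2·(-20)·(20)·∫sin(5x)·cos(5x) dx = -800·(0) = 0.
  So ∫_0^π (u')² dx = 200*π + 200*π + 0 = 400*π.
||u||_{H^1}^2 = (16*π) + (400*π) = 416*π.


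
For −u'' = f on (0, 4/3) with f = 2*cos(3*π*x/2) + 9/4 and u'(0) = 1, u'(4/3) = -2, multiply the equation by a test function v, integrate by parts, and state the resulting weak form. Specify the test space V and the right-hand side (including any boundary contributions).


V = H^1(0, 4/3) (v unrestricted at boundary; u is determined up to an additive constant); weak form: ∫_0^4/3 u'v' dx = ∫_0^4/3 (2*cos(3*π*x/2) + 9/4) v dx − 2·v(4/3) − v(0) for all v ∈ V.

Multiply both sides by a test function v and integrate from 0 to 4/3:
  ∫_0^4/3 −u''(x) v(x) dx = ∫_0^4/3 f(x) v(x) dx.
Integrate the LHS by parts once:
  ∫_0^4/3 −u'' v dx = −[u'(x) v(x)]_0^4/3 + ∫_0^4/3 u'(x) v'(x) dx.
Thus ∫_0^4/3 u'(x) v'(x) dx = ∫_0^4/3 f(x) v(x) dx + [u'(x) v(x)]_0^4/3.
Choose V so that boundary terms are either known or forced to vanish.
u has inhomogeneous Neumann u'(0) = 1, u'(4/3) = -2. [u' v]_0^4/3 = (-2)·v(4/3) − (1)·v(0) = − 2·v(4/3) − v(0). Take V = H^1(0, 4/3); boundary term becomes part of RHS.
Weak formulation: find u (satisfying any essential BC) such that ∫_0^4/3 u'(x) v'(x) dx = ∫_0^4/3 f v dx − 2·v(4/3) − v(0) for all v ∈ V (Neumann data are natural BCs: they enter the RHS as boundary terms).
Substituting f(x) = 2*cos(3*π*x/2) + 9/4, the right-hand side is ∫_0^4/3 (2*cos(3*π*x/2) + 9/4) v dx − 2·v(4/3) − v(0).
Compatibility check (pure Neumann): taking v ≡ 1 ∈ V gives 0 = ∫_0^4/3 f dx + (-2) − (1), i.e. ∫_0^4/3 f dx must equal u'(0) − u'(4/3) = 3. Indeed ∫_0^4/3 (2*cos(3*π*x/2) + 9/4) dx = 3, so the data are compatible. The solution is then unique only up to an additive constant (fix it e.g. by requiring ∫_0^4/3 u dx = 0).


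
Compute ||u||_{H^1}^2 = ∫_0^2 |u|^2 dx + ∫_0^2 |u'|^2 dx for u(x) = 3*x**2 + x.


||u||_{H^1}^2 = 3094/15

The H^1 norm (squared) on an interval (0, L) is
  ||u||_{H^1}^2 = ∫_0^L u(x)^2 dx + ∫_0^L u'(x)^2 dx.
Compute u'(x) = 6*x + 1.
Then u(x)^2 = 9*x**4 + 6*x**3 + x**2 and u'(x)^2 = 36*x**2 + 12*x + 1.
Integrate each monomial from 0 to 2 using ∫_0^2 c·x^n dx = c·2^(n+1)/(n+1):
  ∫_0^2 u(x)^2 dx = ∫_0^2 (9*x^4 + 6*x^3 + x^2) dx. Term by term:
    ∫_0^2 9*x^4 dx = 288/5;  ∫_0^2 6*x^3 dx = 24;  ∫_0^2 x^2 dx = 8/3.
  Sum: 288/5 + 24 + 8/3 = 1264/15.
  ∫_0^2 u'(x)^2 dx = ∫_0^2 (36*x^2 + 12*x + 1) dx. Term by term:
    ∫_0^2 36*x^2 dx = 96;  ∫_0^2 12*x dx = 24;  ∫_0^2 1 dx = 2.
  Sum: 96 + 24 + 2 = 122.
Adding: ||u||_{H^1}^2 = 1264/15 + 122 = 3094/15.


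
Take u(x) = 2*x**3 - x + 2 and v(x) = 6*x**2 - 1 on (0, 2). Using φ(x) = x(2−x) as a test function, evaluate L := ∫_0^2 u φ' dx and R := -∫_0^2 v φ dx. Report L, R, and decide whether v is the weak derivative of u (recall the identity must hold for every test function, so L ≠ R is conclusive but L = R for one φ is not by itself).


LHS = -124/15, RHS = -124/15. Yes, v = u' weakly.

u(x) = 2*x**3 - x + 2, classical derivative u'(x) = 6*x**2 - 1.
φ(x) = x(2−x), so φ'(x) = 2 - 2*x.
Note φ(0) = φ(2) = 0, so the boundary term u·φ vanishes.
LHS = ∫_0^2 u(x) φ'(x) dx = ∫_0^2 (-4*x^4 + 4*x^3 + 2*x^2 - 6*x + 4) dx. Term by term:
  ∫_0^2 -4*x^4 dx = -128/5;  ∫_0^2 4*x^3 dx = 16;  ∫_0^2 2*x^2 dx = 16/3;
  ∫_0^2 -6*x dx = -12;  ∫_0^2 4 dx = 8.
Sum: -128/5 + 16 + 16/3 − 12 + 8 = -124/15.
So LHS = -124/15.
∫_0^2 v(x) φ(x) dx = ∫_0^2 (-6*x^4 + 12*x^3 + x^2 - 2*x) dx. Term by term:
  ∫_0^2 -6*x^4 dx = -192/5;  ∫_0^2 12*x^3 dx = 48;  ∫_0^2 x^2 dx = 8/3;
  ∫_0^2 -2*x dx = -4.
Sum: -192/5 + 48 + 8/3 − 4 = 124/15.
So RHS = -∫_0^2 v(x) φ(x) dx = -124/15.
LHS = RHS, so the identity holds for this test φ.
Moreover u is smooth here and v(x) = u'(x) = 6*x**2 - 1 pointwise, so the identity holds for every test function. Hence v is the weak derivative of u.


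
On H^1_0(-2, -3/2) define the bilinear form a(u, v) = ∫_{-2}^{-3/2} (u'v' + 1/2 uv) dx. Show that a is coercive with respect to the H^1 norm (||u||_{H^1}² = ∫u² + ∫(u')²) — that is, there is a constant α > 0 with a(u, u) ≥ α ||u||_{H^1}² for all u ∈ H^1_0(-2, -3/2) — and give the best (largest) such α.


α = (1 + 8*π^2)/(2*(1 + 4*π^2))

Coercivity of a(·,·) on H^1_0(-2, -3/2) means a(u, u) ≥ α ||u||_{H^1}² for every u ∈ H^1_0.
The interval has length L = 1/2, and Poincaré/coercivity depend only on L. Here a(u, u) = ∫(u')² + (1/2)·∫u².
Here 0 < c = 1/2 < 1. The condition a(u,u) ≥ α||u||_{H^1}² reads (1−α)∫(u')² ≥ (α−c)∫u². Any admissible α is ≤ 1 (rapidly oscillating u have ∫u²/∫(u')² → 0), and α = 1 would force 0 ≥ (1−c)∫u², impossible since c < 1; so 1−α > 0. By the sharp Poincaré inequality on H^1_0 of an interval of length L, ∫(u')² ≥ (π/L)²∫u² with equality for the first sine mode sin(π(x−x₀)/L) (x₀ the left endpoint), so the inequality holds for all u iff (1−α)(π/L)² ≥ α − c, i.e. α ≤ ((π/L)² + c)/((π/L)² + 1) = (1 + c(L/π)²)/(1 + (L/π)²). With (π/L)² = 4*π^2 and c = 1/2, the largest admissible constant is α = ((π/L)² + c)/((π/L)² + 1).
Simplifying, α = (1 + 8*π^2)/(2*(1 + 4*π^2)).


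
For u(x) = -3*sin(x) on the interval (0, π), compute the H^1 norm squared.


||u||_{H^1(0,π)}^2 = 9*π

u'(x) = -3*cos(x).
Expand u² and (u')² and integrate term by term on (0, π), using: for integers n ≥ 1, ∫_0^π sin²(nx) dx = ∫_0^π cos²(nx) dx = π/2; for n ≠ n', ∫_0^π sin(nx)sin(n'x) dx = ∫_0^π cos(nx)cos(n'x) dx = 0; and by product-to-sum, ∫_0^π sin(nx)cos(n'x) dx = ½∫_0^π [sin((n+n')x) + sin((n−n')x)] dx, which is 0 when n+n' is even and 2n/(n²−n'²) when n+n' is odd (it need not vanish on (0, π)).
  u² squared terms: (-3)²·∫sin(x)² dx = 9·π/2 = 9*π/2.
  So ∫_0^π u² dx = 9*π/2.
  (u')² squared terms: (-3)²·∫cos(x)² dx = 9·π/2 = 9*π/2.
  So ∫_0^π (u')² dx = 9*π/2.
||u||_{H^1}^2 = (9*π/2) + (9*π/2) = 9*π.


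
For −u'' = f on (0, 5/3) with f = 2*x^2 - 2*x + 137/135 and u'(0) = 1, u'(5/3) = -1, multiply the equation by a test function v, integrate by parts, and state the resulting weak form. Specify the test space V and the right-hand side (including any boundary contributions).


V = H^1(0, 5/3) (v unrestricted at boundary; u is determined up to an additive constant); weak form: ∫_0^5/3 u'v' dx = ∫_0^5/3 (2*x^2 - 2*x + 137/135) v dx − v(5/3) − v(0) for all v ∈ V.

Multiply both sides by a test function v and integrate from 0 to 5/3:
  ∫_0^5/3 −u''(x) v(x) dx = ∫_0^5/3 f(x) v(x) dx.
Integrate the LHS by parts once:
  ∫_0^5/3 −u'' v dx = −[u'(x) v(x)]_0^5/3 + ∫_0^5/3 u'(x) v'(x) dx.
Thus ∫_0^5/3 u'(x) v'(x) dx = ∫_0^5/3 f(x) v(x) dx + [u'(x) v(x)]_0^5/3.
Choose V so that boundary terms are either known or forced to vanish.
u has inhomogeneous Neumann u'(0) = 1, u'(5/3) = -1. [u' v]_0^5/3 = (-1)·v(5/3) − (1)·v(0) = − v(5/3) − v(0). Take V = H^1(0, 5/3); boundary term becomes part of RHS.
Weak formulation: find u (satisfying any essential BC) such that ∫_0^5/3 u'(x) v'(x) dx = ∫_0^5/3 f v dx − v(5/3) − v(0) for all v ∈ V (Neumann data are natural BCs: they enter the RHS as boundary terms).
Substituting f(x) = 2*x^2 - 2*x + 137/135, the right-hand side is ∫_0^5/3 (2*x^2 - 2*x + 137/135) v dx − v(5/3) − v(0).
Compatibility check (pure Neumann): taking v ≡ 1 ∈ V gives 0 = ∫_0^5/3 f dx + (-1) − (1), i.e. ∫_0^5/3 f dx must equal u'(0) − u'(5/3) = 2. Indeed ∫_0^5/3 (2*x^2 - 2*x + 137/135) dx = 2, so the data are compatible. The solution is then unique only up to an additive constant (fix it e.g. by requiring ∫_0^5/3 u dx = 0).


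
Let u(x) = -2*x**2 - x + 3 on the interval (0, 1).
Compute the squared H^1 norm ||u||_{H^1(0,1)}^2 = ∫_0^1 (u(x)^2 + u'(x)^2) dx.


||u||_{H^1}^2 = 217/15

The H^1 norm (squared) on an interval (0, L) is
  ||u||_{H^1}^2 = ∫_0^L u(x)^2 dx + ∫_0^L u'(x)^2 dx.
Compute u'(x) = -4*x - 1.
Then u(x)^2 = 4*x**4 + 4*x**3 - 11*x**2 - 6*x + 9 and u'(x)^2 = 16*x**2 + 8*x + 1.
Integrate each monomial from 0 to 1 using ∫_0^1 c·x^n dx = c·1^(n+1)/(n+1):
  ∫_0^1 u(x)^2 dx = ∫_0^1 (4*x^4 + 4*x^3 - 11*x^2 - 6*x + 9) dx. Term by term:
    ∫_0^1 4*x^4 dx = 4/5;  ∫_0^1 4*x^3 dx = 1;  ∫_0^1 -11*x^2 dx = -11/3;
    ∫_0^1 -6*x dx = -3;  ∫_0^1 9 dx = 9.
  Sum: 4/5 + 1 − 11/3 − 3 + 9 = 62/15.
  ∫_0^1 u'(x)^2 dx = ∫_0^1 (16*x^2 + 8*x + 1) dx. Term by term:
    ∫_0^1 16*x^2 dx = 16/3;  ∫_0^1 8*x dx = 4;  ∫_0^1 1 dx = 1.
  Sum: 16/3 + 4 + 1 = 31/3.
Adding: ||u||_{H^1}^2 = 62/15 + 31/3 = 217/15.


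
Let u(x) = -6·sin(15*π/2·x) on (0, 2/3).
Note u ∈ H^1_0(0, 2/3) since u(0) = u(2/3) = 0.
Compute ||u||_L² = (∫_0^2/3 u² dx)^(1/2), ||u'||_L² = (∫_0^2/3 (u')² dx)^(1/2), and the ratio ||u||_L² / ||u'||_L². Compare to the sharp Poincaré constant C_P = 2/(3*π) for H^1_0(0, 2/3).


||u||_L² / ||u'||_L² = 2/(15*π) < C_P = 2/(3*π).

u(x) = -6·sin(15*π/2·x), so u'(x) = -45*π*cos(15*π*x/2).
Writing u(x) = A·sin(kπx/L) with A = -6 and k = 5, use ∫_0^L sin²(kπx/L) dx = L/2 and ∫_0^L cos²(kπx/L) dx = L/2.
u² = 36·sin²(15*π/2·x) and (u')² = 2025*π^2·cos²(15*π/2·x), and each of sin², cos² integrates to L/2 = 1/3 over (0, 2/3).
∫_0^2/3 u² dx = 12, so ||u||_L² = 2*sqrt(3).
∫_0^2/3 (u')² dx = 675*π^2, so ||u'||_L² = 15*sqrt(3)*π.
Ratio ||u||_L² / ||u'||_L² = 2/(15*π).
Sharp Poincaré constant on H^1_0(0, 2/3) is C_P = L/π = 2/(3*π), achieved by sin(3*π/2·x).
This is the k = 5 harmonic; the ratio L/(kπ) is strictly less than C_P = L/π, consistent with the sharp inequality ||u||_L² ≤ C_P ||u'||_L².


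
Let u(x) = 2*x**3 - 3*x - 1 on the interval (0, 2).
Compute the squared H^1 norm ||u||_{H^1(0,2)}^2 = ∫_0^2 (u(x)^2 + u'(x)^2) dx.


||u||_{H^1}^2 = 5976/35

The H^1 norm (squared) on an interval (0, L) is
  ||u||_{H^1}^2 = ∫_0^L u(x)^2 dx + ∫_0^L u'(x)^2 dx.
Compute u'(x) = 6*x**2 - 3.
Then u(x)^2 = 4*x**6 - 12*x**4 - 4*x**3 + 9*x**2 + 6*x + 1 and u'(x)^2 = 36*x**4 - 36*x**2 + 9.
Integrate each monomial from 0 to 2 using ∫_0^2 c·x^n dx = c·2^(n+1)/(n+1):
  ∫_0^2 u(x)^2 dx = ∫_0^2 (4*x^6 - 12*x^4 - 4*x^3 + 9*x^2 + 6*x + 1) dx. Term by term:
    ∫_0^2 4*x^6 dx = 512/7;  ∫_0^2 -12*x^4 dx = -384/5;  ∫_0^2 -4*x^3 dx = -16;
    ∫_0^2 9*x^2 dx = 24;  ∫_0^2 6*x dx = 12;  ∫_0^2 1 dx = 2.
  Sum: 512/7 − 384/5 − 16 + 24 + 12 + 2 = 642/35.
  ∫_0^2 u'(x)^2 dx = ∫_0^2 (36*x^4 - 36*x^2 + 9) dx. Term by term:
    ∫_0^2 36*x^4 dx = 1152/5;  ∫_0^2 -36*x^2 dx = -96;  ∫_0^2 9 dx = 18.
  Sum: 1152/5 − 96 + 18 = 762/5.
Adding: ||u||_{H^1}^2 = 642/35 + 762/5 = 5976/35.


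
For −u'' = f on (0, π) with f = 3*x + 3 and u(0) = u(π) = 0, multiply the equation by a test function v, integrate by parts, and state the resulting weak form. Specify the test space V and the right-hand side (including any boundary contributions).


V = H^1_0(0, π) (so v(0) = v(π) = 0); weak form: ∫_0^π u'v' dx = ∫_0^π (3*x + 3) v dx for all v ∈ V.

Multiply both sides by a test function v and integrate from 0 to π:
  ∫_0^π −u''(x) v(x) dx = ∫_0^π f(x) v(x) dx.
Integrate the LHS by parts once:
  ∫_0^π −u'' v dx = −[u'(x) v(x)]_0^π + ∫_0^π u'(x) v'(x) dx.
Thus ∫_0^π u'(x) v'(x) dx = ∫_0^π f(x) v(x) dx + [u'(x) v(x)]_0^π.
Choose V so that boundary terms are either known or forced to vanish.
u is Dirichlet: u(0) = u(π) = 0. Let V = H^1_0(0, π); then v(0) = v(π) = 0, and [u' v]_0^π = 0.
Weak formulation: find u (satisfying any essential BC) such that ∫_0^π u'(x) v'(x) dx = ∫_0^π f v dx for all v ∈ V.
Substituting f(x) = 3*x + 3, the right-hand side is ∫_0^π (3*x + 3) v dx.


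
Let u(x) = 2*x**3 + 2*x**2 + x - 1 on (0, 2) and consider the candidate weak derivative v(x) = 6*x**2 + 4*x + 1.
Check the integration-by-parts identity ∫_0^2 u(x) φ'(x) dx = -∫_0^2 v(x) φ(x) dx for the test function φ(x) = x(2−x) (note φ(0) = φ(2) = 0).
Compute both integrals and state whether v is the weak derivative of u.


LHS = -244/15, RHS = -244/15. Yes, v = u' weakly.

u(x) = 2*x**3 + 2*x**2 + x - 1, classical derivative u'(x) = 6*x**2 + 4*x + 1.
φ(x) = x(2−x), so φ'(x) = 2 - 2*x.
Note φ(0) = φ(2) = 0, so the boundary term u·φ vanishes.
LHS = ∫_0^2 u(x) φ'(x) dx = ∫_0^2 (-4*x^4 + 2*x^2 + 4*x - 2) dx. Term by term:
  ∫_0^2 -4*x^4 dx = -128/5;  ∫_0^2 2*x^2 dx = 16/3;  ∫_0^2 4*x dx = 8;
  ∫_0^2 -2 dx = -4.
Sum: -128/5 + 16/3 + 8 − 4 = -244/15.
So LHS = -244/15.
∫_0^2 v(x) φ(x) dx = ∫_0^2 (-6*x^4 + 8*x^3 + 7*x^2 + 2*x) dx. Term by term:
  ∫_0^2 -6*x^4 dx = -192/5;  ∫_0^2 8*x^3 dx = 32;  ∫_0^2 7*x^2 dx = 56/3;
  ∫_0^2 2*x dx = 4.
Sum: -192/5 + 32 + 56/3 + 4 = 244/15.
So RHS = -∫_0^2 v(x) φ(x) dx = -244/15.
LHS = RHS, so the identity holds for this test φ.
Moreover u is smooth here and v(x) = u'(x) = 6*x**2 + 4*x + 1 pointwise, so the identity holds for every test function. Hence v is the weak derivative of u.


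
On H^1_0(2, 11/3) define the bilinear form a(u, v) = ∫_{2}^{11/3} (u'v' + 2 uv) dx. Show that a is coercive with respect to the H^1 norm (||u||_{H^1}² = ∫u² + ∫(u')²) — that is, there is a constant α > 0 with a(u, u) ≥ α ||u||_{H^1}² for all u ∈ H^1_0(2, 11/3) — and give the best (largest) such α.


α = 1

Coercivity of a(·,·) on H^1_0(2, 11/3) means a(u, u) ≥ α ||u||_{H^1}² for every u ∈ H^1_0.
The interval has length L = 5/3, and Poincaré/coercivity depend only on L. Here a(u, u) = ∫(u')² + (2)·∫u².
Here c = 2 ≥ 1, so a(u,u) = ∫(u')² + c∫u² ≥ ∫(u')² + ∫u² = ||u||_{H^1}², i.e. α = 1 works. No larger α is possible: a(u,u) ≥ α||u||_{H^1}² means (1−α)∫(u')² ≥ (α−c)∫u², and for the modes u_n = sin(nπ(x−x₀)/L) (x₀ the left endpoint) one has ∫u_n²/∫(u_n')² = (L/(nπ))² → 0, so a(u_n,u_n)/||u_n||_{H^1}² → 1. Hence the optimal constant is α = 1.
Therefore α = 1.


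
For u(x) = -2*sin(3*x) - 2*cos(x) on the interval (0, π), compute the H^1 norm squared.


||u||_{H^1(0,π)}^2 = 24*π

u'(x) = 2*sin(x) - 6*cos(3*x).
Expand u² and (u')² and integrate term by term on (0, π), using: for integers n ≥ 1, ∫_0^π sin²(nx) dx = ∫_0^π cos²(nx) dx = π/2; for n ≠ n', ∫_0^π sin(nx)sin(n'x) dx = ∫_0^π cos(nx)cos(n'x) dx = 0; and by product-to-sum, ∫_0^π sin(nx)cos(n'x) dx = ½∫_0^π [sin((n+n')x) + sin((n−n')x)] dx, which is 0 when n+n' is even and 2n/(n²−n'²) when n+n' is odd (it need not vanish on (0, π)).
  u² squared terms: (-2)²·∫cos(x)² dx = 4·π/2 = 2*π;  (-2)²·∫sin(3x)² dx = 4·π/2 = 2*π.
  u² cross terms: 2·(-2)·(-2)·∫cos(x)·sin(3x) dx = 8·(0) = 0.
  So ∫_0^π u² dx = 2*π + 2*π + 0 = 4*π.
  (u')² squared terms: (-6)²·∫cos(3x)² dx = 36·π/2 = 18*π;  (2)²·∫sin(x)² dx = 4·π/2 = 2*π.
  (u')² cross terms: 2·(-6)·(2)·∫cos(3x)·sin(x) dx = -24·(0) = 0.
  So ∫_0^π (u')² dx = 18*π + 2*π + 0 = 20*π.
||u||_{H^1}^2 = (4*π) + (20*π) = 24*π.


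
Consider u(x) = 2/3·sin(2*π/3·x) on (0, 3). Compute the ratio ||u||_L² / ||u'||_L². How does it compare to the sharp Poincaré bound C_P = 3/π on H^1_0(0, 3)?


||u||_L² / ||u'||_L² = 3/(2*π) < C_P = 3/π.

u(x) = 2/3·sin(2*π/3·x), so u'(x) = 4*π*cos(2*π*x/3)/9.
Writing u(x) = A·sin(kπx/L) with A = 2/3 and k = 2, use ∫_0^L sin²(kπx/L) dx = L/2 and ∫_0^L cos²(kπx/L) dx = L/2.
u² = 4/9·sin²(2*π/3·x) and (u')² = 16*π^2/81·cos²(2*π/3·x), and each of sin², cos² integrates to L/2 = 3/2 over (0, 3).
∫_0^3 u² dx = 2/3, so ||u||_L² = sqrt(6)/3.
∫_0^3 (u')² dx = 8*π^2/27, so ||u'||_L² = 2*sqrt(6)*π/9.
Ratio ||u||_L² / ||u'||_L² = 3/(2*π).
Sharp Poincaré constant on H^1_0(0, 3) is C_P = L/π = 3/π, achieved by sin(π/3·x).
This is the k = 2 harmonic; the ratio L/(kπ) is strictly less than C_P = L/π, consistent with the sharp inequality ||u||_L² ≤ C_P ||u'||_L².


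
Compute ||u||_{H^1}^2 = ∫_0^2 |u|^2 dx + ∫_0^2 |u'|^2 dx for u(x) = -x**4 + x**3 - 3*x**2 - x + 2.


||u||_{H^1}^2 = 31718/63

The H^1 norm (squared) on an interval (0, L) is
  ||u||_{H^1}^2 = ∫_0^L u(x)^2 dx + ∫_0^L u'(x)^2 dx.
Compute u'(x) = -4*x**3 + 3*x**2 - 6*x - 1.
Then u(x)^2 = x**8 - 2*x**7 + 7*x**6 - 4*x**5 + 3*x**4 + 10*x**3 - 11*x**2 - 4*x + 4 and u'(x)^2 = 16*x**6 - 24*x**5 + 57*x**4 - 28*x**3 + 30*x**2 + 12*x + 1.
Integrate each monomial from 0 to 2 using ∫_0^2 c·x^n dx = c·2^(n+1)/(n+1):
  ∫_0^2 u(x)^2 dx = ∫_0^2 (x^8 - 2*x^7 + 7*x^6 - 4*x^5 + 3*x^4 + 10*x^3 - 11*x^2 - 4*x + 4) dx. Term by term:
    ∫_0^2 x^8 dx = 512/9;  ∫_0^2 -2*x^7 dx = -64;  ∫_0^2 7*x^6 dx = 128;
    ∫_0^2 -4*x^5 dx = -128/3;  ∫_0^2 3*x^4 dx = 96/5;  ∫_0^2 10*x^3 dx = 40;
    ∫_0^2 -11*x^2 dx = -88/3;  ∫_0^2 -4*x dx = -8;  ∫_0^2 4 dx = 8.
  Sum: 512/9 − 64 + 128 − 128/3 + 96/5 + 40 − 88/3 − 8 + 8 = 4864/45.
  ∫_0^2 u'(x)^2 dx = ∫_0^2 (16*x^6 - 24*x^5 + 57*x^4 - 28*x^3 + 30*x^2 + 12*x + 1) dx. Term by term:
    ∫_0^2 16*x^6 dx = 2048/7;  ∫_0^2 -24*x^5 dx = -256;  ∫_0^2 57*x^4 dx = 1824/5;
    ∫_0^2 -28*x^3 dx = -112;  ∫_0^2 30*x^2 dx = 80;  ∫_0^2 12*x dx = 24;
    ∫_0^2 1 dx = 2.
  Sum: 2048/7 − 256 + 1824/5 − 112 + 80 + 24 + 2 = 13838/35.
Adding: ||u||_{H^1}^2 = 4864/45 + 13838/35 = 31718/63.


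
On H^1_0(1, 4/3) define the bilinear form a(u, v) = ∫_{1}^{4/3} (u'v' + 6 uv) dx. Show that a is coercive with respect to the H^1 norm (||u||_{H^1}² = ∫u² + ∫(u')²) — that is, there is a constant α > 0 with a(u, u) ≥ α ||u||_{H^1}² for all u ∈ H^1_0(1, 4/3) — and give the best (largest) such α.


α = 1

Coercivity of a(·,·) on H^1_0(1, 4/3) means a(u, u) ≥ α ||u||_{H^1}² for every u ∈ H^1_0.
The interval has length L = 1/3, and Poincaré/coercivity depend only on L. Here a(u, u) = ∫(u')² + (6)·∫u².
Here c = 6 ≥ 1, so a(u,u) = ∫(u')² + c∫u² ≥ ∫(u')² + ∫u² = ||u||_{H^1}², i.e. α = 1 works. No larger α is possible: a(u,u) ≥ α||u||_{H^1}² means (1−α)∫(u')² ≥ (α−c)∫u², and for the modes u_n = sin(nπ(x−x₀)/L) (x₀ the left endpoint) one has ∫u_n²/∫(u_n')² = (L/(nπ))² → 0, so a(u_n,u_n)/||u_n||_{H^1}² → 1. Hence the optimal constant is α = 1.
Therefore α = 1.


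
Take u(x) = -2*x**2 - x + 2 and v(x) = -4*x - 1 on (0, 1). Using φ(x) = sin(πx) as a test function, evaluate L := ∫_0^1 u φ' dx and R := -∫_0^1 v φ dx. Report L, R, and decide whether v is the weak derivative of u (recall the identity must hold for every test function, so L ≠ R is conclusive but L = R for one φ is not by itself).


LHS = 6/π, RHS = 6/π. Yes, v = u' weakly.

u(x) = -2*x**2 - x + 2, classical derivative u'(x) = -4*x - 1.
φ(x) = sin(πx), so φ'(x) = π*cos(π*x).
Note φ(0) = φ(1) = 0, so the boundary term u·φ vanishes.
LHS = ∫_0^1 u(x) φ'(x) dx = ∫_0^1 (-2*π*x^2*cos(π*x) - π*x*cos(π*x) + 2*π*cos(π*x)) dx. Term by term:
  ∫_0^1 2*π*cos(π*x) dx = 0;  ∫_0^1 -π*x*cos(π*x) dx = 2/π;  ∫_0^1 -2*π*x^2*cos(π*x) dx = 4/π.
Sum: 0 + 2/π + 4/π = 6/π.
So LHS = 6/π.
∫_0^1 v(x) φ(x) dx = ∫_0^1 (-4*x*sin(π*x) - sin(π*x)) dx. Term by term:
  ∫_0^1 -sin(π*x) dx = -2/π;  ∫_0^1 -4*x*sin(π*x) dx = -4/π.
Sum: -2/π − 4/π = -6/π.
So RHS = -∫_0^1 v(x) φ(x) dx = 6/π.
LHS = RHS, so the identity holds for this test φ.
Moreover u is smooth here and v(x) = u'(x) = -4*x - 1 pointwise, so the identity holds for every test function. Hence v is the weak derivative of u.


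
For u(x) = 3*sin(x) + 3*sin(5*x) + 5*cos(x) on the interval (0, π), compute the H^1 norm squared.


||u||_{H^1(0,π)}^2 = 151*π

u'(x) = -5*sin(x) + 3*cos(x) + 15*cos(5*x).
Expand u² and (u')² and integrate term by term on (0, π), using: for integers n ≥ 1, ∫_0^π sin²(nx) dx = ∫_0^π cos²(nx) dx = π/2; for n ≠ n', ∫_0^π sin(nx)sin(n'x) dx = ∫_0^π cos(nx)cos(n'x) dx = 0; and by product-to-sum, ∫_0^π sin(nx)cos(n'x) dx = ½∫_0^π [sin((n+n')x) + sin((n−n')x)] dx, which is 0 when n+n' is even and 2n/(n²−n'²) when n+n' is odd (it need not vanish on (0, π)).
  u² squared terms: (3)²·∫sin(x)² dx = 9·π/2 = 9*π/2;  (3)²·∫sin(5x)² dx = 9·π/2 = 9*π/2;  (5)²·∫cos(x)² dx = 25·π/2 = 25*π/2.
  u² cross terms: 2·(3)·(3)·∫sin(x)·sin(5x) dx = 18·(0) = 0;  2·(3)·(5)·∫sin(x)·cos(x) dx = 30·(0) = 0;  2·(3)·(5)·∫sin(5x)·cos(x) dx = 30·(0) = 0.
  So ∫_0^π u² dx = 9*π/2 + 9*π/2 + 25*π/2 + 0 + 0 + 0 = 43*π/2.
  (u')² squared terms: (-5)²·∫sin(x)² dx = 25·π/2 = 25*π/2;  (3)²·∫cos(x)² dx = 9·π/2 = 9*π/2;  (15)²·∫cos(5x)² dx = 225·π/2 = 225*π/2.
  (u')² cross terms: 2·(-5)·(3)·∫sin(x)·cos(x) dx = -30·(0) = 0;  2·(-5)·(15)·∫sin(x)·cos(5x) dx = -150·(0) = 0;  2·(3)·(15)·∫cos(x)·cos(5x) dx = 90·(0) = 0.
  So ∫_0^π (u')² dx = 25*π/2 + 9*π/2 + 225*π/2 + 0 + 0 + 0 = 259*π/2.
||u||_{H^1}^2 = (43*π/2) + (259*π/2) = 151*π.


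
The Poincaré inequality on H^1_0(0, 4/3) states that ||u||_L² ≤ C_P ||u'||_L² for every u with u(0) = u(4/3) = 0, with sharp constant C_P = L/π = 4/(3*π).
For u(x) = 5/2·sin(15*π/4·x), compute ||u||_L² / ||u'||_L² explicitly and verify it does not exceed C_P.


||u||_L² / ||u'||_L² = 4/(15*π) < C_P = 4/(3*π).

u(x) = 5/2·sin(15*π/4·x), so u'(x) = 75*π*cos(15*π*x/4)/8.
Writing u(x) = A·sin(kπx/L) with A = 5/2 and k = 5, use ∫_0^L sin²(kπx/L) dx = L/2 and ∫_0^L cos²(kπx/L) dx = L/2.
u² = 25/4·sin²(15*π/4·x) and (u')² = 5625*π^2/64·cos²(15*π/4·x), and each of sin², cos² integrates to L/2 = 2/3 over (0, 4/3).
∫_0^4/3 u² dx = 25/6, so ||u||_L² = 5*sqrt(6)/6.
∫_0^4/3 (u')² dx = 1875*π^2/32, so ||u'||_L² = 25*sqrt(6)*π/8.
Ratio ||u||_L² / ||u'||_L² = 4/(15*π).
Sharp Poincaré constant on H^1_0(0, 4/3) is C_P = L/π = 4/(3*π), achieved by sin(3*π/4·x).
This is the k = 5 harmonic; the ratio L/(kπ) is strictly less than C_P = L/π, consistent with the sharp inequality ||u||_L² ≤ C_P ||u'||_L².


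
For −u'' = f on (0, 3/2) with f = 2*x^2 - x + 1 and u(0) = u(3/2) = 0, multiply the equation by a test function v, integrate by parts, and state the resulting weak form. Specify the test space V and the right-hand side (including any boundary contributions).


V = H^1_0(0, 3/2) (so v(0) = v(3/2) = 0); weak form: ∫_0^3/2 u'v' dx = ∫_0^3/2 (2*x^2 - x + 1) v dx for all v ∈ V.

Multiply both sides by a test function v and integrate from 0 to 3/2:
  ∫_0^3/2 −u''(x) v(x) dx = ∫_0^3/2 f(x) v(x) dx.
Integrate the LHS by parts once:
  ∫_0^3/2 −u'' v dx = −[u'(x) v(x)]_0^3/2 + ∫_0^3/2 u'(x) v'(x) dx.
Thus ∫_0^3/2 u'(x) v'(x) dx = ∫_0^3/2 f(x) v(x) dx + [u'(x) v(x)]_0^3/2.
Choose V so that boundary terms are either known or forced to vanish.
u is Dirichlet: u(0) = u(3/2) = 0. Let V = H^1_0(0, 3/2); then v(0) = v(3/2) = 0, and [u' v]_0^3/2 = 0.
Weak formulation: find u (satisfying any essential BC) such that ∫_0^3/2 u'(x) v'(x) dx = ∫_0^3/2 f v dx for all v ∈ V.
Substituting f(x) = 2*x^2 - x + 1, the right-hand side is ∫_0^3/2 (2*x^2 - x + 1) v dx.


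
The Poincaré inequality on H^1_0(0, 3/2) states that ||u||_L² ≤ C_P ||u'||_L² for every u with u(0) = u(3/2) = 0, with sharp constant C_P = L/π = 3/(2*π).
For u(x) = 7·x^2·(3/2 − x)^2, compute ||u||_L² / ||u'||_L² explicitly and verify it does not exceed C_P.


||u||_L² / ||u'||_L² = sqrt(3)/4 < C_P = 3/(2*π).

u(x) = 7·x^2·(3/2 − x)^2, so u'(x) = 7*x*(2*x - 3)*(4*x - 3)/2.
u(x) = 7·x^2·(3/2 − x)^2 vanishes at x = 0 and x = 3/2, so u ∈ H^1_0(0, 3/2). Differentiate via the product rule and integrate the resulting polynomials term by term.
  ∫_0^3/2 u² dx = ∫_0^3/2 (49*x^8 - 294*x^7 + 1323*x^6/2 - 1323*x^5/2 + 3969*x^4/16) dx. Term by term:
    ∫_0^3/2 49*x^8 dx = 107163/512;  ∫_0^3/2 -294*x^7 dx = -964467/1024;  ∫_0^3/2 1323*x^6/2 dx = 413343/256;
    ∫_0^3/2 -1323*x^5/2 dx = -321489/256;  ∫_0^3/2 3969*x^4/16 dx = 964467/2560.
  Sum: 107163/512 − 964467/1024 + 413343/256 − 321489/256 + 964467/2560 = 15309/5120.
  ∫_0^3/2 (u')² dx = ∫_0^3/2 (784*x^6 - 3528*x^5 + 5733*x^4 - 3969*x^3 + 3969*x^2/4) dx. Term by term:
    ∫_0^3/2 784*x^6 dx = 15309/8;  ∫_0^3/2 -3528*x^5 dx = -107163/16;  ∫_0^3/2 5733*x^4 dx = 1393119/160;
    ∫_0^3/2 -3969*x^3 dx = -321489/64;  ∫_0^3/2 3969*x^2/4 dx = 35721/32.
  Sum: 15309/8 − 107163/16 + 1393119/160 − 321489/64 + 35721/32 = 5103/320.
∫_0^3/2 u² dx = 15309/5120, so ||u||_L² = 27*sqrt(105)/160.
∫_0^3/2 (u')² dx = 5103/320, so ||u'||_L² = 27*sqrt(35)/40.
Ratio ||u||_L² / ||u'||_L² = sqrt(3)/4.
Sharp Poincaré constant on H^1_0(0, 3/2) is C_P = L/π = 3/(2*π), achieved by sin(2*π/3·x).
A polynomial bump cannot attain the sharp Poincaré constant (only the first sine eigenfunction does), so the ratio is strictly less than C_P, consistent with ||u||_L² ≤ C_P ||u'||_L².


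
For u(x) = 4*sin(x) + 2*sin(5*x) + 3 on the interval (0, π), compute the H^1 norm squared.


||u||_{H^1(0,π)}^2 = 264/5 + 77*π

u'(x) = 4*cos(x) + 10*cos(5*x).
Expand u² and (u')² and integrate term by term on (0, π), using: for integers n ≥ 1, ∫_0^π sin²(nx) dx = ∫_0^π cos²(nx) dx = π/2; for n ≠ n', ∫_0^π sin(nx)sin(n'x) dx = ∫_0^π cos(nx)cos(n'x) dx = 0; and by product-to-sum, ∫_0^π sin(nx)cos(n'x) dx = ½∫_0^π [sin((n+n')x) + sin((n−n')x)] dx, which is 0 when n+n' is even and 2n/(n²−n'²) when n+n' is odd (it need not vanish on (0, π)). For the constant mode: ∫_0^π 1 dx = π, ∫_0^π cos(nx) dx = 0, ∫_0^π sin(nx) dx = (1−(−1)^n)/n.
  u² squared terms: (3)²·∫1 dx = 9·π = 9*π;  (2)²·∫sin(5x)² dx = 4·π/2 = 2*π;  (4)²·∫sin(x)² dx = 16·π/2 = 8*π.
  u² cross terms: 2·(3)·(2)·∫1·sin(5x) dx = 12·(2/5) = 24/5;  2·(3)·(4)·∫1·sin(x) dx = 24·(2) = 48;  2·(2)·(4)·∫sin(5x)·sin(x) dx = 16·(0) = 0.
  So ∫_0^π u² dx = 9*π + 2*π + 8*π + 24/5 + 48 + 0 = 264/5 + 19*π.
  (u')² squared terms: (4)²·∫cos(x)² dx = 16·π/2 = 8*π;  (10)²·∫cos(5x)² dx = 100·π/2 = 50*π.
  (u')² cross terms: 2·(4)·(10)·∫cos(x)·cos(5x) dx = 80·(0) = 0.
  So ∫_0^π (u')² dx = 8*π + 50*π + 0 = 58*π.
||u||_{H^1}^2 = (264/5 + 19*π) + (58*π) = 264/5 + 77*π.


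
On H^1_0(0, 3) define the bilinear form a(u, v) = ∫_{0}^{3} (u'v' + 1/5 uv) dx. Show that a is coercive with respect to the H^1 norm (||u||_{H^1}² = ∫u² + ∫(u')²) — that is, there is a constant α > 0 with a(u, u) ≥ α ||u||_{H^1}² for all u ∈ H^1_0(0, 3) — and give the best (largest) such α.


α = (9/5 + π^2)/(9 + π^2)

Coercivity of a(·,·) on H^1_0(0, 3) means a(u, u) ≥ α ||u||_{H^1}² for every u ∈ H^1_0.
The interval has length L = 3, and Poincaré/coercivity depend only on L. Here a(u, u) = ∫(u')² + (1/5)·∫u².
Here 0 < c = 1/5 < 1. The condition a(u,u) ≥ α||u||_{H^1}² reads (1−α)∫(u')² ≥ (α−c)∫u². Any admissible α is ≤ 1 (rapidly oscillating u have ∫u²/∫(u')² → 0), and α = 1 would force 0 ≥ (1−c)∫u², impossible since c < 1; so 1−α > 0. By the sharp Poincaré inequality on H^1_0 of an interval of length L, ∫(u')² ≥ (π/L)²∫u² with equality for the first sine mode sin(π(x−x₀)/L) (x₀ the left endpoint), so the inequality holds for all u iff (1−α)(π/L)² ≥ α − c, i.e. α ≤ ((π/L)² + c)/((π/L)² + 1) = (1 + c(L/π)²)/(1 + (L/π)²). With (π/L)² = π^2/9 and c = 1/5, the largest admissible constant is α = ((π/L)² + c)/((π/L)² + 1).
Simplifying, α = (9/5 + π^2)/(9 + π^2).


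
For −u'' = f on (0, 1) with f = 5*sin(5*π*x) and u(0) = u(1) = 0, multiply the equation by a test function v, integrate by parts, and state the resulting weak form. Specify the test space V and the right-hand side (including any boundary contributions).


V = H^1_0(0, 1) (so v(0) = v(1) = 0); weak form: ∫_0^1 u'v' dx = ∫_0^1 (5*sin(5*π*x)) v dx for all v ∈ V.

Multiply both sides by a test function v and integrate from 0 to 1:
  ∫_0^1 −u''(x) v(x) dx = ∫_0^1 f(x) v(x) dx.
Integrate the LHS by parts once:
  ∫_0^1 −u'' v dx = −[u'(x) v(x)]_0^1 + ∫_0^1 u'(x) v'(x) dx.
Thus ∫_0^1 u'(x) v'(x) dx = ∫_0^1 f(x) v(x) dx + [u'(x) v(x)]_0^1.
Choose V so that boundary terms are either known or forced to vanish.
u is Dirichlet: u(0) = u(1) = 0. Let V = H^1_0(0, 1); then v(0) = v(1) = 0, and [u' v]_0^1 = 0.
Weak formulation: find u (satisfying any essential BC) such that ∫_0^1 u'(x) v'(x) dx = ∫_0^1 f v dx for all v ∈ V.
Substituting f(x) = 5*sin(5*π*x), the right-hand side is ∫_0^1 (5*sin(5*π*x)) v dx.


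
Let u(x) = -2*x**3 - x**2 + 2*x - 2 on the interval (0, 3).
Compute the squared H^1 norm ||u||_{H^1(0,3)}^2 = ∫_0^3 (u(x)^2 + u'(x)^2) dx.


||u||_{H^1}^2 = 124464/35

The H^1 norm (squared) on an interval (0, L) is
  ||u||_{H^1}^2 = ∫_0^L u(x)^2 dx + ∫_0^L u'(x)^2 dx.
Compute u'(x) = -6*x**2 - 2*x + 2.
Then u(x)^2 = 4*x**6 + 4*x**5 - 7*x**4 + 4*x**3 + 8*x**2 - 8*x + 4 and u'(x)^2 = 36*x**4 + 24*x**3 - 20*x**2 - 8*x + 4.
Integrate each monomial from 0 to 3 using ∫_0^3 c·x^n dx = c·3^(n+1)/(n+1):
  ∫_0^3 u(x)^2 dx = ∫_0^3 (4*x^6 + 4*x^5 - 7*x^4 + 4*x^3 + 8*x^2 - 8*x + 4) dx. Term by term:
    ∫_0^3 4*x^6 dx = 8748/7;  ∫_0^3 4*x^5 dx = 486;  ∫_0^3 -7*x^4 dx = -1701/5;
    ∫_0^3 4*x^3 dx = 81;  ∫_0^3 8*x^2 dx = 72;  ∫_0^3 -8*x dx = -36;
    ∫_0^3 4 dx = 12.
  Sum: 8748/7 + 486 − 1701/5 + 81 + 72 − 36 + 12 = 53358/35.
  ∫_0^3 u'(x)^2 dx = ∫_0^3 (36*x^4 + 24*x^3 - 20*x^2 - 8*x + 4) dx. Term by term:
    ∫_0^3 36*x^4 dx = 8748/5;  ∫_0^3 24*x^3 dx = 486;  ∫_0^3 -20*x^2 dx = -180;
    ∫_0^3 -8*x dx = -36;  ∫_0^3 4 dx = 12.
  Sum: 8748/5 + 486 − 180 − 36 + 12 = 10158/5.
Adding: ||u||_{H^1}^2 = 53358/35 + 10158/5 = 124464/35.


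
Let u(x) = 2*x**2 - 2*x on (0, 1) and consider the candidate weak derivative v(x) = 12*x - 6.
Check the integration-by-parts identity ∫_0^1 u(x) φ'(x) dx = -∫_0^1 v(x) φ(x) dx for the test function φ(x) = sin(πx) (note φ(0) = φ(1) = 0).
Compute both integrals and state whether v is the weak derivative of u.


LHS = 0, RHS = 0. No, v is not the weak derivative of u.

u(x) = 2*x**2 - 2*x, classical derivative u'(x) = 4*x - 2.
φ(x) = sin(πx), so φ'(x) = π*cos(π*x).
Note φ(0) = φ(1) = 0, so the boundary term u·φ vanishes.
LHS = ∫_0^1 u(x) φ'(x) dx = ∫_0^1 (2*π*x^2*cos(π*x) - 2*π*x*cos(π*x)) dx. Term by term:
  ∫_0^1 -2*π*x*cos(π*x) dx = 4/π;  ∫_0^1 2*π*x^2*cos(π*x) dx = -4/π.
Sum: 4/π − 4/π = 0.
So LHS = 0.
∫_0^1 v(x) φ(x) dx = ∫_0^1 (12*x*sin(π*x) - 6*sin(π*x)) dx. Term by term:
  ∫_0^1 -6*sin(π*x) dx = -12/π;  ∫_0^1 12*x*sin(π*x) dx = 12/π.
Sum: -12/π + 12/π = 0.
So RHS = -∫_0^1 v(x) φ(x) dx = 0.
LHS = RHS, so the identity holds for this particular φ. But this is necessary, not sufficient: a weak derivative must satisfy the identity for EVERY test function in C_c^∞(0, 1).
Here u is smooth, so its weak derivative equals its classical derivative u'(x) = 4*x - 2. Since v(x) = 12*x - 6 ≠ u'(x), v is NOT the weak derivative of u — the agreement for this single φ is a coincidence (the difference v − u' happens to be L²-orthogonal to this φ).


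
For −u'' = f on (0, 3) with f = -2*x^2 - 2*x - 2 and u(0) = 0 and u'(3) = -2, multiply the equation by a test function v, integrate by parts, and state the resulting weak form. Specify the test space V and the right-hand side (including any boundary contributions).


V = {v ∈ H^1(0, 3) : v(0) = 0} (test functions vanish at x = 0 where u is specified); weak form: ∫_0^3 u'v' dx = ∫_0^3 (-2*x^2 - 2*x - 2) v dx − 2·v(3) for all v ∈ V.

Multiply both sides by a test function v and integrate from 0 to 3:
  ∫_0^3 −u''(x) v(x) dx = ∫_0^3 f(x) v(x) dx.
Integrate the LHS by parts once:
  ∫_0^3 −u'' v dx = −[u'(x) v(x)]_0^3 + ∫_0^3 u'(x) v'(x) dx.
Thus ∫_0^3 u'(x) v'(x) dx = ∫_0^3 f(x) v(x) dx + [u'(x) v(x)]_0^3.
Choose V so that boundary terms are either known or forced to vanish.
Mixed BC: u(0) = 0 (Dirichlet) and u'(3) = -2 (Neumann). Define V = {v ∈ H^1(0, 3) : v(0) = 0}. Then [u' v]_0^3 = u'(3)·v(3) − u'(0)·0 = − 2·v(3).
Weak formulation: find u (satisfying any essential BC) such that ∫_0^3 u'(x) v'(x) dx = ∫_0^3 f v dx − 2·v(3) for all v ∈ V (Dirichlet at 0 absorbed into V; Neumann datum at x = 3 contributes the boundary term).
Substituting f(x) = -2*x^2 - 2*x - 2, the right-hand side is ∫_0^3 (-2*x^2 - 2*x - 2) v dx − 2·v(3).


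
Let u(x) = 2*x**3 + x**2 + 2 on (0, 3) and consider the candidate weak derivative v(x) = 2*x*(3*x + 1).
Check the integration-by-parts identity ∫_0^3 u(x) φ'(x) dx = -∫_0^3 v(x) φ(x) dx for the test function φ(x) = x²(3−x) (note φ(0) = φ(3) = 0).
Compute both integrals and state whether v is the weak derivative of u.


LHS = -1701/10, RHS = -1701/10. Yes, v = u' weakly.

u(x) = 2*x**3 + x**2 + 2, classical derivative u'(x) = 6*x**2 + 2*x.
φ(x) = x²(3−x), so φ'(x) = 3*x*(2 - x).
Note φ(0) = φ(3) = 0, so the boundary term u·φ vanishes.
LHS = ∫_0^3 u(x) φ'(x) dx = ∫_0^3 (-6*x^5 + 9*x^4 + 6*x^3 - 6*x^2 + 12*x) dx. Term by term:
  ∫_0^3 -6*x^5 dx = -729;  ∫_0^3 9*x^4 dx = 2187/5;  ∫_0^3 6*x^3 dx = 243/2;
  ∫_0^3 -6*x^2 dx = -54;  ∫_0^3 12*x dx = 54.
Sum: -729 + 2187/5 + 243/2 − 54 + 54 = -1701/10.
So LHS = -1701/10.
∫_0^3 v(x) φ(x) dx = ∫_0^3 (-6*x^5 + 16*x^4 + 6*x^3) dx. Term by term:
  ∫_0^3 -6*x^5 dx = -729;  ∫_0^3 16*x^4 dx = 3888/5;  ∫_0^3 6*x^3 dx = 243/2.
Sum: -729 + 3888/5 + 243/2 = 1701/10.
So RHS = -∫_0^3 v(x) φ(x) dx = -1701/10.
LHS = RHS, so the identity holds for this test φ.
Moreover u is smooth here and v(x) = u'(x) = 6*x**2 + 2*x pointwise, so the identity holds for every test function. Hence v is the weak derivative of u.
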